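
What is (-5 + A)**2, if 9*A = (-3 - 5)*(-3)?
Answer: 49/9 ≈ 5.4444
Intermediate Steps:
A = 8/3 (A = ((-3 - 5)*(-3))/9 = (-8*(-3))/9 = (1/9)*24 = 8/3 ≈ 2.6667)
(-5 + A)**2 = (-5 + 8/3)**2 = (-7/3)**2 = 49/9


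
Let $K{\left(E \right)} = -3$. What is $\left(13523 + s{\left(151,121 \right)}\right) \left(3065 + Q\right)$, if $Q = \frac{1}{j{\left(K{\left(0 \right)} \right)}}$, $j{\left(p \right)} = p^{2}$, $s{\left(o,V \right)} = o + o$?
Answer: $\frac{381376450}{9} \approx 4.2375 \cdot 10^{7}$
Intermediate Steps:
$s{\left(o,V \right)} = 2 o$
$Q = \frac{1}{9}$ ($Q = \frac{1}{\left(-3\right)^{2}} = \frac{1}{9} \approx 0.11111$)
$\left(13523 + s{\left(151,121 \right)}\right) \left(3065 + Q\right) = \left(13523 + 2 \cdot 151\right) \left(3065 + \frac{1}{9}\right) = \left(13523 + 302\right) \frac{27586}{9} = 13825 \cdot \frac{27586}{9} = \frac{381376450}{9}$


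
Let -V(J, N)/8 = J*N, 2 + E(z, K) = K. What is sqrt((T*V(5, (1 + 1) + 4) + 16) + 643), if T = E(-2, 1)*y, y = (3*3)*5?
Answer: sqrt(11459) ≈ 107.05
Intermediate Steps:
E(z, K) = -2 + K
y = 45 (y = 9*5 = 45)
V(J, N) = -8*J*N
T = -45 (T = (-2 + 1)*45 = -1*45 = -45)
sqrt((T*V(5, (1 + 1) + 4) + 16) + 643) = sqrt((-(-360)*5*((1 + 1) + 4) + 16) + 643) = sqrt((-(-360)*5*(2 + 4) + 16) + 643) = sqrt((-(-360)*5*6 + 16) + 643) = sqrt((-45*(-240) + 16) + 643) = sqrt((10800 + 16) + 643) = sqrt(10816 + 643) = sqrt(11459)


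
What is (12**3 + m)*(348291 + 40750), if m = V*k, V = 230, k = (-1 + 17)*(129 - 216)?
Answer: -123883103712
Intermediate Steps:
k = -1392 (k = 16*(-87) = -1392)
m = -320160 (m = 230*(-1392) = -320160)
(12**3 + m)*(348291 + 40750) = (12**3 - 320160)*(348291 + 40750) = (1728 - 320160)*389041 = -318432*389041 = -123883103712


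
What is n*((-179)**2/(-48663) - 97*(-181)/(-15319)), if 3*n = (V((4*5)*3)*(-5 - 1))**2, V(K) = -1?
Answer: -5380849480/248489499 ≈ -21.654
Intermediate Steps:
n = 12 (n = (-(-5 - 1))**2/3 = (-1*(-6))**2/3 = (1/3)*6**2 = (1/3)*36 = 12)
n*((-179)**2/(-48663) - 97*(-181)/(-15319)) = 12*((-179)**2/(-48663) - 97*(-181)/(-15319)) = 12*(32041*(-1/48663) + 17557*(-1/15319)) = 12*(-32041/48663 - 17557/15319) = 12*(-1345212370/745468497) = -5380849480/248489499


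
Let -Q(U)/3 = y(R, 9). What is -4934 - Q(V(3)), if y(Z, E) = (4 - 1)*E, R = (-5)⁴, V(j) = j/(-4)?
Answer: -4853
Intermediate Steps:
V(j) = -j/4 (V(j) = j*(-¼) = -j/4)
R = 625
y(Z, E) = 3*E
Q(U) = -81 (Q(U) = -9*9 = -3*27 = -81)
-4934 - Q(V(3)) = -4934 - 1*(-81) = -4934 + 81 = -4853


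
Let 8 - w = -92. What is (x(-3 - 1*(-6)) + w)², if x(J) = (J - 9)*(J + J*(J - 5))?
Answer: 13924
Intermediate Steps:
w = 100 (w = 8 - 1*(-92) = 8 + 92 = 100)
x(J) = (-9 + J)*(J + J*(-5 + J))
(x(-3 - 1*(-6)) + w)² = ((-3 - 1*(-6))*(36 + (-3 - 1*(-6))² - 13*(-3 - 1*(-6))) + 100)² = ((-3 + 6)*(36 + (-3 + 6)² - 13*(-3 + 6)) + 100)² = (3*(36 + 3² - 13*3) + 100)² = (3*(36 + 9 - 39) + 100)² = (3*6 + 100)² = (18 + 100)² = 118² = 13924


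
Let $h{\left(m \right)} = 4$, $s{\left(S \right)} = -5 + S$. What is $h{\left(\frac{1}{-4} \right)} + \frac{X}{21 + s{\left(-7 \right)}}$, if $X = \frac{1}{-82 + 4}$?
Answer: $\frac{2807}{702} \approx 3.9986$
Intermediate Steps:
$X = - \frac{1}{78}$ ($X = \frac{1}{-78} = - \frac{1}{78} \approx -0.012821$)
$h{\left(\frac{1}{-4} \right)} + \frac{X}{21 + s{\left(-7 \right)}} = 4 + \frac{1}{21 - 12} \left(- \frac{1}{78}\right) = 4 + \frac{1}{9} \left(- \frac{1}{78}\right) = 4 - \frac{1}{702} = \frac{2807}{702}$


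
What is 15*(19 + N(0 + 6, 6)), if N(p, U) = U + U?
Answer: 465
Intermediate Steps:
N(p, U) = 2*U
15*(19 + N(0 + 6, 6)) = 15*(19 + 2*6) = 15*(19 + 12) = 15*31 = 465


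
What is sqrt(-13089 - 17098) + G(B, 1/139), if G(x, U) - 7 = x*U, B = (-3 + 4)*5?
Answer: 978/139 + I*sqrt(30187) ≈ 7.036 + 173.74*I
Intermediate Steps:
B = 5 (B = 1*5 = 5)
G(x, U) = 7 + U*x (G(x, U) = 7 + x*U = 7 + U*x)
sqrt(-13089 - 17098) + G(B, 1/139) = sqrt(-13089 - 17098) + (7 + 5/139) = sqrt(-30187) + (7 + (1/139)*5) = I*sqrt(30187) + (7 + 5/139) = I*sqrt(30187) + 978/139 = 978/139 + I*sqrt(30187)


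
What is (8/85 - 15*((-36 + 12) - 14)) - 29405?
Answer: -2450967/85 ≈ -28835.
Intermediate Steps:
(8/85 - 15*((-36 + 12) - 14)) - 29405 = (8*(1/85) - 15*(-24 - 14)) - 29405 = (8/85 - 15*(-38)) - 29405 = (8/85 + 570) - 29405 = 48458/85 - 29405 = -2450967/85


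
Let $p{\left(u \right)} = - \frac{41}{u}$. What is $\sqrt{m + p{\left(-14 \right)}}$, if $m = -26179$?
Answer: $\frac{i \sqrt{5130510}}{14} \approx 161.79 i$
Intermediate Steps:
$\sqrt{m + p{\left(-14 \right)}} = \sqrt{-26179 - \frac{41}{-14}} = \sqrt{-26179 - - \frac{41}{14}} = \sqrt{-26179 + \frac{41}{14}} = \sqrt{- \frac{366465}{14}} = \frac{i \sqrt{5130510}}{14}$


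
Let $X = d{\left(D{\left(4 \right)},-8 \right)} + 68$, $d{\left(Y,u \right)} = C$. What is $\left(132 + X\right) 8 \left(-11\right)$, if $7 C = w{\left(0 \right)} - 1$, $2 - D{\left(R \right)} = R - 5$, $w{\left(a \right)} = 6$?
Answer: $- \frac{123640}{7} \approx -17663.0$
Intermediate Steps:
$D{\left(R \right)} = 7 - R$ ($D{\left(R \right)} = 2 - \left(R - 5\right) = 2 - \left(-5 + R\right) = 7 - R$)
$C = \frac{5}{7}$ ($C = \frac{6 - 1}{7} = \frac{1}{7} \cdot 5 = \frac{5}{7} \approx 0.71429$)
$d{\left(Y,u \right)} = \frac{5}{7}$
$X = \frac{481}{7}$ ($X = \frac{5}{7} + 68 = \frac{481}{7} \approx 68.714$)
$\left(132 + X\right) 8 \left(-11\right) = \left(132 + \frac{481}{7}\right) 8 \left(-11\right) = \frac{1405}{7} \left(-88\right) = - \frac{123640}{7}$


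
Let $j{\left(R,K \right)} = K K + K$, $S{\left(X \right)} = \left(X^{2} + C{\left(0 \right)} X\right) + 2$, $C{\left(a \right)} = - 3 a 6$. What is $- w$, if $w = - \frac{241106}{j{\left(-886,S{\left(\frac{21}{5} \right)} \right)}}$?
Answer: $\frac{75345625}{126678} \approx 594.78$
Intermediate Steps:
$C{\left(a \right)} = - 18 a$
$S{\left(X \right)} = 2 + X^{2}$ ($S{\left(X \right)} = \left(X^{2} + \left(-18\right) 0 X\right) + 2 = \left(X^{2} + 0 X\right) + 2 = \left(X^{2} + 0\right) + 2 = X^{2} + 2 = 2 + X^{2}$)
$j{\left(R,K \right)} = K + K^{2}$ ($j{\left(R,K \right)} = K^{2} + K = K + K^{2}$)
$w = - \frac{75345625}{126678}$ ($w = - \frac{241106}{\left(2 + \left(\frac{21}{5}\right)^{2}\right) \left(1 + \left(2 + \left(\frac{21}{5}\right)^{2}\right)\right)} = - \frac{241106}{\left(2 + \frac{441}{25}\right) \left(1 + \left(2 + \frac{441}{25}\right)\right)} = - \frac{241106}{\frac{491}{25} \left(1 + \frac{491}{25}\right)} = - \frac{241106}{\frac{491}{25} \cdot \frac{516}{25}} = - \frac{241106}{\frac{253356}{625}} = \left(-241106\right) \frac{625}{253356} = - \frac{75345625}{126678} \approx -594.78$)
$- w = \left(-1\right) \left(- \frac{75345625}{126678}\right) = \frac{75345625}{126678}$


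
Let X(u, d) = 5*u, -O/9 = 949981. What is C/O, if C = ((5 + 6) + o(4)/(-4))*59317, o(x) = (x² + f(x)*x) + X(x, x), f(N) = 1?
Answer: -59317/8549829 ≈ -0.0069378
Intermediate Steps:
O = -8549829 (O = -9*949981 = -8549829)
o(x) = x² + 6*x (o(x) = (x² + 1*x) + 5*x = (x² + x) + 5*x = (x + x²) + 5*x = x² + 6*x)
C = 59317 (C = ((5 + 6) + (4*(6 + 4))/(-4))*59317 = (11 + (4*10)*(-¼))*59317 = (11 + 40*(-¼))*59317 = (11 - 10)*59317 = 1*59317 = 59317)
C/O = 59317/(-8549829) = 59317*(-1/8549829) = -59317/8549829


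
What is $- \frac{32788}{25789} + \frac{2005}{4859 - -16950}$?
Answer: $- \frac{663366547}{562432301} \approx -1.1795$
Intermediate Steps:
$- \frac{32788}{25789} + \frac{2005}{4859 - -16950} = \left(-32788\right) \frac{1}{25789} + \frac{2005}{4859 + 16950} = - \frac{32788}{25789} + \frac{2005}{21809} = - \frac{663366547}{562432301}$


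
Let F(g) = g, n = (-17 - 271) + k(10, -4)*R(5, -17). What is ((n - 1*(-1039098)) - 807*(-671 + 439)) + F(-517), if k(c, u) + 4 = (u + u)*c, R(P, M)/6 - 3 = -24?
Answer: 1236101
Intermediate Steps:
R(P, M) = -126 (R(P, M) = 18 + 6*(-24) = 18 - 144 = -126)
k(c, u) = -4 + 2*c*u (k(c, u) = -4 + (u + u)*c = -4 + (2*u)*c = -4 + 2*c*u)
n = 10296 (n = (-17 - 271) + (-4 + 2*10*(-4))*(-126) = -288 + (-4 - 80)*(-126) = -288 - 84*(-126) = -288 + 10584 = 10296)
((n - 1*(-1039098)) - 807*(-671 + 439)) + F(-517) = ((10296 - 1*(-1039098)) - 807*(-671 + 439)) - 517 = ((10296 + 1039098) - 807*(-232)) - 517 = (1049394 + 187224) - 517 = 1236618 - 517 = 1236101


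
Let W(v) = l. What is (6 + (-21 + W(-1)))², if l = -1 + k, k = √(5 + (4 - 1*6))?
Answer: (16 - √3)² ≈ 203.57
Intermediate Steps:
k = √3 (k = √(5 + (4 - 6)) = √(5 - 2) = √3 ≈ 1.7320)
l = -1 + √3 ≈ 0.73205
W(v) = -1 + √3
(6 + (-21 + W(-1)))² = (6 + (-21 + (-1 + √3)))² = (6 + (-22 + √3))² = (-16 + √3)²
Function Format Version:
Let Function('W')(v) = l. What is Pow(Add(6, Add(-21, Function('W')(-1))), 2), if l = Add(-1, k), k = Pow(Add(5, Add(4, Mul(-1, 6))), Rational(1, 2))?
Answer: Pow(Add(16, Mul(-1, Pow(3, Rational(1, 2)))), 2) ≈ 203.57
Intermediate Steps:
k = Pow(3, Rational(1, 2)) (k = Pow(Add(5, Add(4, -6)), Rational(1, 2)) = Pow(Add(5, -2), Rational(1, 2)) = Pow(3, Rational(1, 2)) ≈ 1.7320)
l = Add(-1, Pow(3, Rational(1, 2))) ≈ 0.73205
Function('W')(v) = Add(-1, Pow(3, Rational(1, 2)))
Pow(Add(6, Add(-21, Function('W')(-1))), 2) = Pow(Add(6, Add(-21, Add(-1, Pow(3, Rational(1, 2))))), 2) = Pow(Add(6, Add(-22, Pow(3, Rational(1, 2)))), 2) = Pow(Add(-16, Pow(3, Rational(1, 2))), 2)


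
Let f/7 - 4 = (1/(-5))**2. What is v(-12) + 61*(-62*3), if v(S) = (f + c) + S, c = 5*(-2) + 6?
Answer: -283343/25 ≈ -11334.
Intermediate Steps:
c = -4 (c = -10 + 6 = -4)
f = 707/25 (f = 28 + 7*(1/(-5))**2 = 28 + 7*(-1/5)**2 = 28 + 7*(1/25) = 28 + 7/25 = 707/25 ≈ 28.280)
v(S) = 607/25 + S (v(S) = (707/25 - 4) + S = 607/25 + S)
v(-12) + 61*(-62*3) = (607/25 - 12) + 61*(-62*3) = 307/25 + 61*(-186) = 307/25 - 11346 = -283343/25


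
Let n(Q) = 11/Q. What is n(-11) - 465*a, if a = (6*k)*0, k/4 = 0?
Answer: -1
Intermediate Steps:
k = 0 (k = 4*0 = 0)
a = 0 (a = (6*0)*0 = 0*0 = 0)
n(-11) - 465*a = 11/(-11) - 465*0 = 11*(-1/11) + 0 = -1 + 0 = -1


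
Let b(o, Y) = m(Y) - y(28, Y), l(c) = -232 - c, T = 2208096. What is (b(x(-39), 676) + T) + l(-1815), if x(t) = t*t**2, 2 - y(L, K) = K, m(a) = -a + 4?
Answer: 2209681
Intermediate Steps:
m(a) = 4 - a
y(L, K) = 2 - K
x(t) = t**3
b(o, Y) = 2 (b(o, Y) = (4 - Y) - (2 - Y) = (4 - Y) + (-2 + Y) = 2)
(b(x(-39), 676) + T) + l(-1815) = (2 + 2208096) + (-232 - 1*(-1815)) = 2208098 + (-232 + 1815) = 2208098 + 1583 = 2209681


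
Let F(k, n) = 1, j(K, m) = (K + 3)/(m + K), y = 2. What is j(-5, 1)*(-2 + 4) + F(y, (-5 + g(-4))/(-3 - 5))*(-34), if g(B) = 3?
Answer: -33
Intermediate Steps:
j(K, m) = (3 + K)/(K + m)
j(-5, 1)*(-2 + 4) + F(y, (-5 + g(-4))/(-3 - 5))*(-34) = ((3 - 5)/(-5 + 1))*(-2 + 4) + 1*(-34) = (-2/(-4))*2 - 34 = -1/4*(-2)*2 - 34 = (1/2)*2 - 34 = 1 - 34 = -33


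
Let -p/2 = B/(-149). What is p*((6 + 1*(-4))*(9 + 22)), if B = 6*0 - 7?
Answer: -868/149 ≈ -5.8255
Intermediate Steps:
B = -7 (B = 0 - 7 = -7)
p = -14/149 (p = -(-14)/(-149) = -(-14)*(-1)/149 = -2*7/149 = -14/149 ≈ -0.093960)
p*((6 + 1*(-4))*(9 + 22)) = -14*(6 + 1*(-4))*(9 + 22)/149 = -14*(6 - 4)*31/149 = -28*31/149 = -14/149*62 = -868/149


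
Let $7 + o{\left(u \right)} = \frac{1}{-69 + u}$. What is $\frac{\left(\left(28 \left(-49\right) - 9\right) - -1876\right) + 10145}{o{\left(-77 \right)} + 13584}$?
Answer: $\frac{1553440}{1982241} \approx 0.78368$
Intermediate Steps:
$o{\left(u \right)} = -7 + \frac{1}{-69 + u}$
$\frac{\left(\left(28 \left(-49\right) - 9\right) - -1876\right) + 10145}{o{\left(-77 \right)} + 13584} = \frac{\left(\left(28 \left(-49\right) - 9\right) - -1876\right) + 10145}{\frac{484 - -539}{-69 - 77} + 13584} = \frac{\left(\left(-1372 - 9\right) + 1876\right) + 10145}{\frac{484 + 539}{-146} + 13584} = \frac{\left(-1381 + 1876\right) + 10145}{\left(- \frac{1}{146}\right) 1023 + 13584} = \frac{495 + 10145}{- \frac{1023}{146} + 13584} = \frac{10640}{\frac{1982241}{146}} = 10640 \cdot \frac{146}{1982241} = \frac{1553440}{1982241}$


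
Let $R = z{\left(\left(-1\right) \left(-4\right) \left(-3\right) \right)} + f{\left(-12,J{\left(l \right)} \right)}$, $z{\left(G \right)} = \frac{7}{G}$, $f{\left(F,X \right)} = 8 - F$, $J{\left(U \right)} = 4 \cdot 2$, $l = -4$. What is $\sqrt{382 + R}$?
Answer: $\frac{\sqrt{14451}}{6} \approx 20.035$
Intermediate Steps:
$J{\left(U \right)} = 8$
$R = \frac{233}{12}$ ($R = \frac{7}{\left(-1\right) \left(-4\right) \left(-3\right)} + \left(8 - -12\right) = \frac{7}{4 \left(-3\right)} + \left(8 + 12\right) = \frac{7}{-12} + 20 = 7 \left(- \frac{1}{12}\right) + 20 = - \frac{7}{12} + 20 = \frac{233}{12} \approx 19.417$)
$\sqrt{382 + R} = \sqrt{382 + \frac{233}{12}} = \sqrt{\frac{4817}{12}} = \frac{\sqrt{14451}}{6}$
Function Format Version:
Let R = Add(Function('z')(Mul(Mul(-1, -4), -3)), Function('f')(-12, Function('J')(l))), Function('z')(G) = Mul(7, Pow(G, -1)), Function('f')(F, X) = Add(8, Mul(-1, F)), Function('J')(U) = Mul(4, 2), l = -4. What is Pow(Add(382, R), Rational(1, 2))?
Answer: Mul(Rational(1, 6), Pow(14451, Rational(1, 2))) ≈ 20.035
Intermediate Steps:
Function('J')(U) = 8
R = Rational(233, 12) (R = Add(Mul(7, Pow(Mul(Mul(-1, -4), -3), -1)), Add(8, Mul(-1, -12))) = Add(Mul(7, Pow(Mul(4, -3), -1)), Add(8, 12)) = Add(Mul(7, Pow(-12, -1)), 20) = Add(Mul(7, Rational(-1, 12)), 20) = Add(Rational(-7, 12), 20) = Rational(233, 12) ≈ 19.417)
Pow(Add(382, R), Rational(1, 2)) = Pow(Add(382, Rational(233, 12)), Rational(1, 2)) = Pow(Rational(4817, 12), Rational(1, 2)) = Mul(Rational(1, 6), Pow(14451, Rational(1, 2)))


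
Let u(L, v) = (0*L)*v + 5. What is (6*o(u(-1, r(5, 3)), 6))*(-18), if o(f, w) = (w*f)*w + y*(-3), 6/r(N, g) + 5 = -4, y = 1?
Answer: -19116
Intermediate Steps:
r(N, g) = -⅔ (r(N, g) = 6/(-5 - 4) = 6/(-9) = 6*(-⅑) = -⅔)
u(L, v) = 5 (u(L, v) = 0*v + 5 = 0 + 5 = 5)
o(f, w) = -3 + f*w² (o(f, w) = (w*f)*w + 1*(-3) = (f*w)*w - 3 = f*w² - 3 = -3 + f*w²)
(6*o(u(-1, r(5, 3)), 6))*(-18) = (6*(-3 + 5*6²))*(-18) = (6*(-3 + 5*36))*(-18) = (6*(-3 + 180))*(-18) = (6*177)*(-18) = 1062*(-18) = -19116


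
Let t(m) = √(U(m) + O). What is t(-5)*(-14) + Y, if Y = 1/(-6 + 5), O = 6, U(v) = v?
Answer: -15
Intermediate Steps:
t(m) = √(6 + m) (t(m) = √(m + 6) = √(6 + m))
Y = -1 (Y = 1/(-1) = -1)
t(-5)*(-14) + Y = √(6 - 5)*(-14) - 1 = √1*(-14) - 1 = 1*(-14) - 1 = -14 - 1 = -15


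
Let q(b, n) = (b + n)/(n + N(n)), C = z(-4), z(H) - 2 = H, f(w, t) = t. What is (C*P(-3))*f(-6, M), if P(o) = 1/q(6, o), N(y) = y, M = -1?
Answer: -4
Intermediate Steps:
z(H) = 2 + H
C = -2 (C = 2 - 4 = -2)
q(b, n) = (b + n)/(2*n) (q(b, n) = (b + n)/(n + n) = (b + n)/((2*n)) = (b + n)*(1/(2*n)) = (b + n)/(2*n))
P(o) = 2*o/(6 + o) (P(o) = 1/((6 + o)/(2*o)) = 2*o/(6 + o))
(C*P(-3))*f(-6, M) = -4*(-3)/(6 - 3)*(-1) = -4*(-3)/3*(-1) = -2*(-2)*(-1) = 4*(-1) = -4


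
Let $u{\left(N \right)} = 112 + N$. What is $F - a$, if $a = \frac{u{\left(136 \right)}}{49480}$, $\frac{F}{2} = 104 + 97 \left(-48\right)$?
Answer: $- \frac{56308271}{6185} \approx -9104.0$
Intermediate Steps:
$F = -9104$ ($F = 2 \left(104 + 97 \left(-48\right)\right) = 2 \left(104 - 4656\right) = 2 \left(-4552\right) = -9104$)
$a = \frac{31}{6185}$ ($a = \frac{112 + 136}{49480} = 248 \cdot \frac{1}{49480} = \frac{31}{6185} \approx 0.0050121$)
$F - a = -9104 - \frac{31}{6185} = - \frac{56308271}{6185}$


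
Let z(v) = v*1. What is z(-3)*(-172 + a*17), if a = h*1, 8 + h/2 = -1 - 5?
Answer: 1944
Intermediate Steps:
z(v) = v
h = -28 (h = -16 + 2*(-1 - 5) = -16 + 2*(-6) = -16 - 12 = -28)
a = -28 (a = -28*1 = -28)
z(-3)*(-172 + a*17) = -3*(-172 - 28*17) = -3*(-172 - 476) = -3*(-648) = 1944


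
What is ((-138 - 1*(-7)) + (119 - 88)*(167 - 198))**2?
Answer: 1192464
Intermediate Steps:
((-138 - 1*(-7)) + (119 - 88)*(167 - 198))**2 = ((-138 + 7) + 31*(-31))**2 = (-131 - 961)**2 = (-1092)**2 = 1192464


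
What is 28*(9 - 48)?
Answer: -1092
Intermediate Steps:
28*(9 - 48) = 28*(-39) = -1092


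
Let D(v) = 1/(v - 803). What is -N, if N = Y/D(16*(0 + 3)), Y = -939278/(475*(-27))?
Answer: 141830978/2565 ≈ 55295.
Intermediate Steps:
D(v) = 1/(-803 + v)
Y = 939278/12825 (Y = -939278/(-12825) = -939278*(-1/12825) = 939278/12825 ≈ 73.238)
N = -141830978/2565 (N = 939278/(12825*(1/(-803 + 16*(0 + 3)))) = 939278/(12825*(1/(-803 + 16*3))) = 939278/(12825*(1/(-803 + 48))) = 939278/(12825*(1/(-755))) = 939278/(12825*(-1/755)) = (939278/12825)*(-755) = -141830978/2565 ≈ -55295.)
-N = -1*(-141830978/2565) = 141830978/2565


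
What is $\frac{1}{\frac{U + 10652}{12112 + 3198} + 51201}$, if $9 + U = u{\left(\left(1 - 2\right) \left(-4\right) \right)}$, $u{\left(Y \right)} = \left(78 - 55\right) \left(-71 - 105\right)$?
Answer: $\frac{3062}{156778781} \approx 1.9531 \cdot 10^{-5}$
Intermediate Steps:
$u{\left(Y \right)} = -4048$ ($u{\left(Y \right)} = 23 \left(-176\right) = -4048$)
$U = -4057$ ($U = -9 - 4048 = -4057$)
$\frac{1}{\frac{U + 10652}{12112 + 3198} + 51201} = \frac{1}{\frac{-4057 + 10652}{12112 + 3198} + 51201} = \frac{1}{\frac{6595}{15310} + 51201} = \frac{1}{6595 \cdot \frac{1}{15310} + 51201} = \frac{1}{\frac{1319}{3062} + 51201} = \frac{1}{\frac{156778781}{3062}} = \frac{3062}{156778781}$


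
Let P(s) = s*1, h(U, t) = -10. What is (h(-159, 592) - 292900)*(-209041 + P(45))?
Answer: 61217018360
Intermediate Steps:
P(s) = s
(h(-159, 592) - 292900)*(-209041 + P(45)) = (-10 - 292900)*(-209041 + 45) = -292910*(-208996) = 61217018360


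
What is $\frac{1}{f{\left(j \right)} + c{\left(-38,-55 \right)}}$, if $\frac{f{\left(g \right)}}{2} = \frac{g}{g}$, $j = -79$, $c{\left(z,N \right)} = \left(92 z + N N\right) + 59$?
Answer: $- \frac{1}{410} \approx -0.002439$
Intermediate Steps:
$c{\left(z,N \right)} = 59 + N^{2} + 92 z$ ($c{\left(z,N \right)} = \left(92 z + N^{2}\right) + 59 = \left(N^{2} + 92 z\right) + 59 = 59 + N^{2} + 92 z$)
$f{\left(g \right)} = 2$ ($f{\left(g \right)} = 2 \frac{g}{g} = 2 \cdot 1 = 2$)
$\frac{1}{f{\left(j \right)} + c{\left(-38,-55 \right)}} = \frac{1}{2 + \left(59 + \left(-55\right)^{2} + 92 \left(-38\right)\right)} = \frac{1}{2 + \left(59 + 3025 - 3496\right)} = \frac{1}{2 - 412} = \frac{1}{-410} = - \frac{1}{410}$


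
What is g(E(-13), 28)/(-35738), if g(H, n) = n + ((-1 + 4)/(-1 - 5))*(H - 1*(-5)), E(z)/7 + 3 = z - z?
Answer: -18/17869 ≈ -0.0010073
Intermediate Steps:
E(z) = -21 (E(z) = -21 + 7*(z - z) = -21 + 7*0 = -21 + 0 = -21)
g(H, n) = -5/2 + n - H/2 (g(H, n) = n + (3/(-6))*(H + 5) = n + (3*(-⅙))*(5 + H) = n - (5 + H)/2 = n + (-5/2 - H/2) = -5/2 + n - H/2)
g(E(-13), 28)/(-35738) = (-5/2 + 28 - ½*(-21))/(-35738) = (-5/2 + 28 + 21/2)*(-1/35738) = 36*(-1/35738) = -18/17869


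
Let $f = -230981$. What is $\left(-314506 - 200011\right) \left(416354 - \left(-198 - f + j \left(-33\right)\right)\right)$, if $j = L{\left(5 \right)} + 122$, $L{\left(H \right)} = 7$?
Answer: $-97669733076$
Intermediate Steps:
$j = 129$ ($j = 7 + 122 = 129$)
$\left(-314506 - 200011\right) \left(416354 - \left(-198 - f + j \left(-33\right)\right)\right) = \left(-314506 - 200011\right) \left(416354 - \left(230783 - 4257\right)\right) = - 514517 \left(416354 - 226526\right) = \left(-514517\right) 189828 = -97669733076$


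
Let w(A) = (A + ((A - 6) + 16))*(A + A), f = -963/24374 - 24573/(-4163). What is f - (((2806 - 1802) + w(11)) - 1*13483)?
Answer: 1195391960883/101468962 ≈ 11781.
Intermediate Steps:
f = 594933333/101468962 (f = -963*1/24374 - 24573*(-1/4163) = -963/24374 + 24573/4163 = 594933333/101468962 ≈ 5.8632)
w(A) = 2*A*(10 + 2*A) (w(A) = (A + ((-6 + A) + 16))*(2*A) = (A + (10 + A))*(2*A) = (10 + 2*A)*(2*A) = 2*A*(10 + 2*A))
f - (((2806 - 1802) + w(11)) - 1*13483) = 594933333/101468962 - (((2806 - 1802) + 4*11*(5 + 11)) - 1*13483) = 594933333/101468962 - ((1004 + 4*11*16) - 13483) = 594933333/101468962 - ((1004 + 704) - 13483) = 594933333/101468962 - (1708 - 13483) = 594933333/101468962 - 1*(-11775) = 594933333/101468962 + 11775 = 1195391960883/101468962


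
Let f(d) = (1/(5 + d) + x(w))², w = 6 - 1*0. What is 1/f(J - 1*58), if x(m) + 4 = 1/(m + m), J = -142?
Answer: 608400/9357481 ≈ 0.065017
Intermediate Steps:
w = 6 (w = 6 + 0 = 6)
x(m) = -4 + 1/(2*m) (x(m) = -4 + 1/(m + m) = -4 + 1/(2*m))
f(d) = (-47/12 + 1/(5 + d))² (f(d) = (1/(5 + d) + (-4 + (½)/6))² = (1/(5 + d) + (-4 + (½)*(⅙)))² = (1/(5 + d) + (-4 + 1/12))² = (1/(5 + d) - 47/12)² = (-47/12 + 1/(5 + d))²)
1/f(J - 1*58) = 1/((223 + 47*(-142 - 1*58))²/(144*(5 + (-142 - 1*58))²)) = 1/((223 + 47*(-142 - 58))²/(144*(5 + (-142 - 58))²)) = 1/((223 + 47*(-200))²/(144*(5 - 200)²)) = 1/((1/144)*(223 - 9400)²/(-195)²) = 1/((1/144)*(1/38025)*(-9177)²) = 1/((1/144)*(1/38025)*84217329) = 1/(9357481/608400) = 608400/9357481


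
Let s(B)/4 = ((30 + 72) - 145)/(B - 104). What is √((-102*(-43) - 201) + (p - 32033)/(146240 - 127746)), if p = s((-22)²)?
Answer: 2*√807057750530185/878465 ≈ 64.678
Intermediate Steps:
s(B) = -172/(-104 + B) (s(B) = 4*(((30 + 72) - 145)/(B - 104)) = 4*((102 - 145)/(-104 + B)) = 4*(-43/(-104 + B)) = -172/(-104 + B))
p = -43/95 (p = -172/(-104 + (-22)²) = -172/(-104 + 484) = -172/380 = -172*1/380 = -43/95 ≈ -0.45263)
√((-102*(-43) - 201) + (p - 32033)/(146240 - 127746)) = √((-102*(-43) - 201) + (-43/95 - 32033)/(146240 - 127746)) = √((4386 - 201) - 3043178/95/18494) = √(4185 - 3043178/95*1/18494) = √(4185 - 1521589/878465) = √(3674854436/878465) = 2*√807057750530185/878465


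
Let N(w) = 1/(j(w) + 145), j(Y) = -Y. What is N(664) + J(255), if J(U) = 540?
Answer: 280259/519 ≈ 540.00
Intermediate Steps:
N(w) = 1/(145 - w) (N(w) = 1/(-w + 145) = 1/(145 - w))
N(664) + J(255) = -1/(-145 + 664) + 540 = -1/519 + 540 = 280259/519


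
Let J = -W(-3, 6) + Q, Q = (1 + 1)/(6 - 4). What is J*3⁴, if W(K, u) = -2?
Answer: 243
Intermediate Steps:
Q = 1 (Q = 2/2 = 2*(½) = 1)
J = 3 (J = -1*(-2) + 1 = 2 + 1 = 3)
J*3⁴ = 3*3⁴ = 3*81 = 243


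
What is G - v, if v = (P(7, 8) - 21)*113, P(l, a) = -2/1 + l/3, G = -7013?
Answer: -14033/3 ≈ -4677.7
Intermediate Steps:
P(l, a) = -2 + l/3 (P(l, a) = -2*1 + l*(⅓) = -2 + l/3)
v = -7006/3 (v = ((-2 + (⅓)*7) - 21)*113 = ((-2 + 7/3) - 21)*113 = (⅓ - 21)*113 = -62/3*113 = -7006/3 ≈ -2335.3)
G - v = -7013 - 1*(-7006/3) = -7013 + 7006/3 = -14033/3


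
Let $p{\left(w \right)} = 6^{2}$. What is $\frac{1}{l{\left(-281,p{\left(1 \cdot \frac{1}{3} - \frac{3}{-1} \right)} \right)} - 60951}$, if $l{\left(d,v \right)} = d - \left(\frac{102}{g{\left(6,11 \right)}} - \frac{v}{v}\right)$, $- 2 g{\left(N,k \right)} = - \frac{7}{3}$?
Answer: $- \frac{7}{429229} \approx -1.6308 \cdot 10^{-5}$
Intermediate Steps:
$g{\left(N,k \right)} = \frac{7}{6}$ ($g{\left(N,k \right)} = - \frac{\left(-7\right) \frac{1}{3}}{2} = \left(- \frac{1}{2}\right) \left(- \frac{7}{3}\right) = \frac{7}{6}$)
$p{\left(w \right)} = 36$
$l{\left(d,v \right)} = - \frac{605}{7} + d$ ($l{\left(d,v \right)} = d + \left(\frac{v}{v} - \frac{102}{\frac{7}{6}}\right) = d + \left(1 - \frac{612}{7}\right) = d - \frac{605}{7} = - \frac{605}{7} + d$)
$\frac{1}{l{\left(-281,p{\left(1 \cdot \frac{1}{3} - \frac{3}{-1} \right)} \right)} - 60951} = \frac{1}{\left(- \frac{605}{7} - 281\right) - 60951} = \frac{1}{- \frac{2572}{7} - 60951} = \frac{1}{- \frac{429229}{7}} = - \frac{7}{429229}$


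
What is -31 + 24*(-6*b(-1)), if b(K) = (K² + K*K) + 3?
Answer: -751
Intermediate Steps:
b(K) = 3 + 2*K² (b(K) = (K² + K²) + 3 = 2*K² + 3 = 3 + 2*K²)
-31 + 24*(-6*b(-1)) = -31 + 24*(-6*(3 + 2*(-1)²)) = -31 + 24*(-6*(3 + 2*1)) = -31 + 24*(-6*(3 + 2)) = -31 + 24*(-6*5) = -31 + 24*(-30) = -31 - 720 = -751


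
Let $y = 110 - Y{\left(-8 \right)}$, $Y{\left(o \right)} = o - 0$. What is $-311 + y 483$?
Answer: $56683$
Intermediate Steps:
$Y{\left(o \right)} = o$ ($Y{\left(o \right)} = o + 0 = o$)
$y = 118$ ($y = 110 - -8 = 110 + 8 = 118$)
$-311 + y 483 = -311 + 118 \cdot 483 = -311 + 56994 = 56683$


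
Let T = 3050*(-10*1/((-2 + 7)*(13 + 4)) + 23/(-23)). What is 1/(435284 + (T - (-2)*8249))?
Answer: 17/7622344 ≈ 2.2303e-6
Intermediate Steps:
T = -57950/17 (T = 3050*(-10/(5*17) + 23*(-1/23)) = 3050*(-10/85 - 1) = 3050*(-10*1/85 - 1) = 3050*(-2/17 - 1) = 3050*(-19/17) = -57950/17 ≈ -3408.8)
1/(435284 + (T - (-2)*8249)) = 1/(435284 + (-57950/17 - (-2)*8249)) = 1/(435284 + (-57950/17 - 1*(-16498))) = 1/(435284 + (-57950/17 + 16498)) = 1/(435284 + 222516/17) = 1/(7622344/17) = 17/7622344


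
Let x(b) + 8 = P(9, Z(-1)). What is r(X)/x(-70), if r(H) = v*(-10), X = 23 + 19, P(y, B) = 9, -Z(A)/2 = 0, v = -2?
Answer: 20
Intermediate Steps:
Z(A) = 0 (Z(A) = -2*0 = 0)
x(b) = 1 (x(b) = -8 + 9 = 1)
X = 42
r(H) = 20 (r(H) = -2*(-10) = 20)
r(X)/x(-70) = 20/1 = 20*1 = 20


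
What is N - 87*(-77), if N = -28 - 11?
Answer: 6660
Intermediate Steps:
N = -39
N - 87*(-77) = -39 - 87*(-77) = -39 + 6699 = 6660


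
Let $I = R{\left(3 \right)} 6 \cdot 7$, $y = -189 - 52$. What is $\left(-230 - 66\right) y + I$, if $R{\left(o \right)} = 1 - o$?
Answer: $71252$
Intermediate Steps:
$y = -241$ ($y = -189 - 52 = -241$)
$I = -84$ ($I = \left(1 - 3\right) 6 \cdot 7 = \left(-2\right) 6 \cdot 7 = \left(-12\right) 7 = -84$)
$\left(-230 - 66\right) y + I = \left(-230 - 66\right) \left(-241\right) - 84 = \left(-296\right) \left(-241\right) - 84 = 71336 - 84 = 71252$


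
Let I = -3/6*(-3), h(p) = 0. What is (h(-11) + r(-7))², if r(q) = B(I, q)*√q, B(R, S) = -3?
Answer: -63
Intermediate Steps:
I = 3/2 (I = -3*⅙*(-3) = -½*(-3) = 3/2 ≈ 1.5000)
r(q) = -3*√q
(h(-11) + r(-7))² = (0 - 3*I*√7)² = (-3*I*√7)² = -63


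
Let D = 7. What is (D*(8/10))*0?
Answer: 0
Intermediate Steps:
(D*(8/10))*0 = (7*(8/10))*0 = (7*(8*(⅒)))*0 = (7*(⅘))*0 = (28/5)*0 = 0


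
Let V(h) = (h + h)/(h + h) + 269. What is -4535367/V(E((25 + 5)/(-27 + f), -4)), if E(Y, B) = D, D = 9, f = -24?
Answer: -1511789/90 ≈ -16798.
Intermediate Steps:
E(Y, B) = 9
V(h) = 270 (V(h) = (2*h)/((2*h)) + 269 = (2*h)*(1/(2*h)) + 269 = 1 + 269 = 270)
-4535367/V(E((25 + 5)/(-27 + f), -4)) = -4535367/270 = -4535367*1/270 = -1511789/90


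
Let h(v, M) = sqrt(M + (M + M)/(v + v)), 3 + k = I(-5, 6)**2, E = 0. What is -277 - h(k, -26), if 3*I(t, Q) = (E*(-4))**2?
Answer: -277 - 2*I*sqrt(39)/3 ≈ -277.0 - 4.1633*I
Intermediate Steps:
I(t, Q) = 0 (I(t, Q) = (0*(-4))**2/3 = (1/3)*0**2 = (1/3)*0 = 0)
k = -3 (k = -3 + 0**2 = -3 + 0 = -3)
h(v, M) = sqrt(M + M/v) (h(v, M) = sqrt(M + (2*M)/((2*v))) = sqrt(M + (2*M)*(1/(2*v))) = sqrt(M + M/v))
-277 - h(k, -26) = -277 - sqrt(-26 - 26/(-3)) = -277 - sqrt(-26 - 26*(-1/3)) = -277 - sqrt(-26 + 26/3) = -277 - sqrt(-52/3) = -277 - 2*I*sqrt(39)/3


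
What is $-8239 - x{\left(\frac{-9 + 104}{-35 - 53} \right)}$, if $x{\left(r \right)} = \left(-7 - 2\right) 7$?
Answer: $-8176$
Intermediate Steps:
$x{\left(r \right)} = -63$ ($x{\left(r \right)} = \left(-9\right) 7 = -63$)
$-8239 - x{\left(\frac{-9 + 104}{-35 - 53} \right)} = -8239 - -63 = -8239 + 63 = -8176$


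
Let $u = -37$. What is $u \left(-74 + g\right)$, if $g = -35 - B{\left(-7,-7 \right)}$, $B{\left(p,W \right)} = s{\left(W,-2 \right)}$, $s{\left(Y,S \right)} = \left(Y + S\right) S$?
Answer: $4699$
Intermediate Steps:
$s{\left(Y,S \right)} = S \left(S + Y\right)$ ($s{\left(Y,S \right)} = \left(S + Y\right) S = S \left(S + Y\right)$)
$B{\left(p,W \right)} = 4 - 2 W$ ($B{\left(p,W \right)} = - 2 \left(-2 + W\right) = 4 - 2 W$)
$g = -53$ ($g = -35 - \left(4 - -14\right) = -35 - \left(4 + 14\right) = -35 - 18 = -53$)
$u \left(-74 + g\right) = - 37 \left(-74 - 53\right) = \left(-37\right) \left(-127\right) = 4699$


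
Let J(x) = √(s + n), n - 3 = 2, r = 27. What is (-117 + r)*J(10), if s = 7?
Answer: -180*√3 ≈ -311.77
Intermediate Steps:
n = 5 (n = 3 + 2 = 5)
J(x) = 2*√3 (J(x) = √(7 + 5) = √12 = 2*√3)
(-117 + r)*J(10) = (-117 + 27)*(2*√3) = -180*√3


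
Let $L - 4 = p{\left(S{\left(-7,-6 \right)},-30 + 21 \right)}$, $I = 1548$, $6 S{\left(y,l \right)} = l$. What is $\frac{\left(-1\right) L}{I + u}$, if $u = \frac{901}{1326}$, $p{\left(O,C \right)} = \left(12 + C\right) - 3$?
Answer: $- \frac{312}{120797} \approx -0.0025828$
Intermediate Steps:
$S{\left(y,l \right)} = \frac{l}{6}$
$p{\left(O,C \right)} = 9 + C$
$u = \frac{53}{78}$ ($u = 901 \cdot \frac{1}{1326} = \frac{53}{78} \approx 0.67949$)
$L = 4$ ($L = 4 + \left(9 + \left(-30 + 21\right)\right) = 4 + \left(9 - 9\right) = 4 + 0 = 4$)
$\frac{\left(-1\right) L}{I + u} = \frac{\left(-1\right) 4}{1548 + \frac{53}{78}} = \frac{1}{\frac{120797}{78}} \left(-4\right) = \frac{78}{120797} \left(-4\right) = - \frac{312}{120797}$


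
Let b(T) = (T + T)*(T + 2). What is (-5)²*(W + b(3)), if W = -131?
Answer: -2525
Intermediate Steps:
b(T) = 2*T*(2 + T) (b(T) = (2*T)*(2 + T) = 2*T*(2 + T))
(-5)²*(W + b(3)) = (-5)²*(-131 + 2*3*(2 + 3)) = 25*(-131 + 2*3*5) = 25*(-131 + 30) = 25*(-101) = -2525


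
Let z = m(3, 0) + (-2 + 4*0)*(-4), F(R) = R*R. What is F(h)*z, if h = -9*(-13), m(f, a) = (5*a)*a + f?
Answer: 150579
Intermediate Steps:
m(f, a) = f + 5*a² (m(f, a) = 5*a² + f = f + 5*a²)
h = 117
F(R) = R²
z = 11 (z = (3 + 5*0²) + (-2 + 4*0)*(-4) = (3 + 5*0) + (-2 + 0)*(-4) = (3 + 0) - 2*(-4) = 3 + 8 = 11)
F(h)*z = 117²*11 = 13689*11 = 150579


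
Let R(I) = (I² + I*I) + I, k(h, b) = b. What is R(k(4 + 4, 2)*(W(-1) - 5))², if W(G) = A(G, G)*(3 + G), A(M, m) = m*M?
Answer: 4356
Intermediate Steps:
A(M, m) = M*m
W(G) = G²*(3 + G) (W(G) = (G*G)*(3 + G) = G²*(3 + G))
R(I) = I + 2*I² (R(I) = (I² + I²) + I = 2*I² + I = I + 2*I²)
R(k(4 + 4, 2)*(W(-1) - 5))² = ((2*((-1)²*(3 - 1) - 5))*(1 + 2*(2*((-1)²*(3 - 1) - 5))))² = ((2*(1*2 - 5))*(1 + 2*(2*(1*2 - 5))))² = ((2*(2 - 5))*(1 + 2*(2*(2 - 5))))² = ((2*(-3))*(1 + 2*(2*(-3))))² = (-6*(1 + 2*(-6)))² = (-6*(1 - 12))² = (-6*(-11))² = 66² = 4356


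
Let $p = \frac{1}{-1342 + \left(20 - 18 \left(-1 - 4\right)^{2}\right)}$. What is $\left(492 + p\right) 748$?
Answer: $\frac{163030901}{443} \approx 3.6802 \cdot 10^{5}$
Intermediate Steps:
$p = - \frac{1}{1772}$ ($p = \frac{1}{-1342 + \left(20 - 18 \left(-5\right)^{2}\right)} = \frac{1}{-1342 + \left(20 - 450\right)} = \frac{1}{-1342 - 430} = \frac{1}{-1772} = - \frac{1}{1772} \approx -0.00056433$)
$\left(492 + p\right) 748 = \left(492 - \frac{1}{1772}\right) 748 = \frac{871823}{1772} \cdot 748 = \frac{163030901}{443}$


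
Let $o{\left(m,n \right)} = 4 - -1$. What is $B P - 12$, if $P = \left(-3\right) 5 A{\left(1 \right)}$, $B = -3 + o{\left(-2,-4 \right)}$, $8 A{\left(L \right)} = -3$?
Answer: $- \frac{3}{4} \approx -0.75$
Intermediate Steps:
$A{\left(L \right)} = - \frac{3}{8}$ ($A{\left(L \right)} = \frac{1}{8} \left(-3\right) = - \frac{3}{8}$)
$o{\left(m,n \right)} = 5$ ($o{\left(m,n \right)} = 4 + 1 = 5$)
$B = 2$ ($B = -3 + 5 = 2$)
$P = \frac{45}{8}$ ($P = \left(-3\right) 5 \left(- \frac{3}{8}\right) = \left(-15\right) \left(- \frac{3}{8}\right) = \frac{45}{8} \approx 5.625$)
$B P - 12 = 2 \cdot \frac{45}{8} - 12 = \frac{45}{4} - 12 = - \frac{3}{4}$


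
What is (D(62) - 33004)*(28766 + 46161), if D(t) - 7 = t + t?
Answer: -2463075271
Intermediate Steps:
D(t) = 7 + 2*t (D(t) = 7 + (t + t) = 7 + 2*t)
(D(62) - 33004)*(28766 + 46161) = ((7 + 2*62) - 33004)*(28766 + 46161) = ((7 + 124) - 33004)*74927 = (131 - 33004)*74927 = -32873*74927 = -2463075271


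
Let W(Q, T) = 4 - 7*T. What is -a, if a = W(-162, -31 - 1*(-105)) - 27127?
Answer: 27641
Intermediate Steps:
a = -27641 (a = (4 - 7*(-31 - 1*(-105))) - 27127 = (4 - 7*(-31 + 105)) - 27127 = (4 - 7*74) - 27127 = (4 - 518) - 27127 = -514 - 27127 = -27641)
-a = -1*(-27641) = 27641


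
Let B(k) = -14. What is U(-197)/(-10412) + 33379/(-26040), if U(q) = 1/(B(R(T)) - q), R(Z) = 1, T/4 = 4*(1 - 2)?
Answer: -1766673309/1378236440 ≈ -1.2818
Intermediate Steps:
T = -16 (T = 4*(4*(1 - 2)) = 4*(4*(-1)) = 4*(-4) = -16)
U(q) = 1/(-14 - q)
U(-197)/(-10412) + 33379/(-26040) = -1/(14 - 197)/(-10412) + 33379/(-26040) = -1/(-183)*(-1/10412) + 33379*(-1/26040) = -1*(-1/183)*(-1/10412) - 33379/26040 = (1/183)*(-1/10412) - 33379/26040 = -1/1905396 - 33379/26040 = -1766673309/1378236440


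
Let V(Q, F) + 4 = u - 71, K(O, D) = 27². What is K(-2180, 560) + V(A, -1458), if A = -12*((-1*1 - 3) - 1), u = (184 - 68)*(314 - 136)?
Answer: 21302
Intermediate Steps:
u = 20648 (u = 116*178 = 20648)
K(O, D) = 729
A = 60 (A = -12*((-1 - 3) - 1) = -12*(-4 - 1) = -12*(-5) = 60)
V(Q, F) = 20573 (V(Q, F) = -4 + (20648 - 71) = -4 + 20577 = 20573)
K(-2180, 560) + V(A, -1458) = 729 + 20573 = 21302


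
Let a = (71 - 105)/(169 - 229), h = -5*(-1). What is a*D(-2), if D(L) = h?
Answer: 17/6 ≈ 2.8333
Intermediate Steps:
h = 5
D(L) = 5
a = 17/30 (a = -34/(-60) = -34*(-1/60) = 17/30 ≈ 0.56667)
a*D(-2) = (17/30)*5 = 17/6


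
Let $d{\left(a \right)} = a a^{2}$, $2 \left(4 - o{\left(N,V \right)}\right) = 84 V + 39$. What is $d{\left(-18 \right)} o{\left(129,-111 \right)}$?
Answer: $-27098388$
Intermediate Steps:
$o{\left(N,V \right)} = - \frac{31}{2} - 42 V$ ($o{\left(N,V \right)} = 4 - \frac{84 V + 39}{2} = 4 - \frac{39 + 84 V}{2} = 4 - \left(\frac{39}{2} + 42 V\right) = - \frac{31}{2} - 42 V$)
$d{\left(a \right)} = a^{3}$
$d{\left(-18 \right)} o{\left(129,-111 \right)} = \left(-18\right)^{3} \left(- \frac{31}{2} - -4662\right) = - 5832 \left(- \frac{31}{2} + 4662\right) = \left(-5832\right) \frac{9293}{2} = -27098388$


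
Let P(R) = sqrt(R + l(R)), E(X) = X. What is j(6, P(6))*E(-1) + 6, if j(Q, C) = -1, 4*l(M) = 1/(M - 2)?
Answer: 7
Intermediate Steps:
l(M) = 1/(4*(-2 + M)) (l(M) = 1/(4*(M - 2)) = 1/(4*(-2 + M)))
P(R) = sqrt(R + 1/(4*(-2 + R)))
j(6, P(6))*E(-1) + 6 = -1*(-1) + 6 = 1 + 6 = 7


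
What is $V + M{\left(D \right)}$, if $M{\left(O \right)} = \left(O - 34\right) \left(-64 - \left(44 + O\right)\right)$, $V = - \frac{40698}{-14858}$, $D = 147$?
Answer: $- \frac{662682}{23} \approx -28812.0$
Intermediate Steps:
$V = \frac{63}{23}$ ($V = \left(-40698\right) \left(- \frac{1}{14858}\right) = \frac{63}{23} \approx 2.7391$)
$M{\left(O \right)} = \left(-108 - O\right) \left(-34 + O\right)$ ($M{\left(O \right)} = \left(-34 + O\right) \left(-108 - O\right) = \left(-108 - O\right) \left(-34 + O\right)$)
$V + M{\left(D \right)} = \frac{63}{23} - 28815 = - \frac{662682}{23}$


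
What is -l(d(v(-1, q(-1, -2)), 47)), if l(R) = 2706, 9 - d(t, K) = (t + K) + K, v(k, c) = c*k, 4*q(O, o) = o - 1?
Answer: -2706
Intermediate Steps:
q(O, o) = -1/4 + o/4 (q(O, o) = (o - 1)/4 = (-1 + o)/4 = -1/4 + o/4)
d(t, K) = 9 - t - 2*K (d(t, K) = 9 - ((t + K) + K) = 9 - ((K + t) + K) = 9 - (t + 2*K) = 9 + (-t - 2*K) = 9 - t - 2*K)
-l(d(v(-1, q(-1, -2)), 47)) = -1*2706 = -2706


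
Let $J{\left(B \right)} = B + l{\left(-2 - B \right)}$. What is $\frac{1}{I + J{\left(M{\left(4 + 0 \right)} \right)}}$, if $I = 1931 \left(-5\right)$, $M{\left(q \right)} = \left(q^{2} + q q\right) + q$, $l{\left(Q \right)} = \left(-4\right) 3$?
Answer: $- \frac{1}{9631} \approx -0.00010383$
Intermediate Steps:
$l{\left(Q \right)} = -12$
$M{\left(q \right)} = q + 2 q^{2}$ ($M{\left(q \right)} = \left(q^{2} + q^{2}\right) + q = 2 q^{2} + q = q + 2 q^{2}$)
$J{\left(B \right)} = -12 + B$ ($J{\left(B \right)} = B - 12 = -12 + B$)
$I = -9655$
$\frac{1}{I + J{\left(M{\left(4 + 0 \right)} \right)}} = \frac{1}{-9655 - \left(12 - \left(4 + 0\right) \left(1 + 2 \left(4 + 0\right)\right)\right)} = \frac{1}{-9655 - \left(12 - 4 \left(1 + 2 \cdot 4\right)\right)} = \frac{1}{-9655 - \left(12 - 4 \left(1 + 8\right)\right)} = \frac{1}{-9655 + \left(-12 + 4 \cdot 9\right)} = \frac{1}{-9655 + \left(-12 + 36\right)} = \frac{1}{-9655 + 24} = \frac{1}{-9631} = - \frac{1}{9631}$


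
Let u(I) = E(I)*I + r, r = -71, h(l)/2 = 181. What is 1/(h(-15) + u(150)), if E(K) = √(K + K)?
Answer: -97/2221773 + 500*√3/2221773 ≈ 0.00034613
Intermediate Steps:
E(K) = √2*√K (E(K) = √(2*K) = √2*√K)
h(l) = 362 (h(l) = 2*181 = 362)
u(I) = -71 + √2*I^(3/2) (u(I) = (√2*√I)*I - 71 = √2*I^(3/2) - 71 = -71 + √2*I^(3/2))
1/(h(-15) + u(150)) = 1/(362 + (-71 + √2*150^(3/2))) = 1/(362 + (-71 + √2*(750*√6))) = 1/(362 + (-71 + 1500*√3)) = 1/(291 + 1500*√3)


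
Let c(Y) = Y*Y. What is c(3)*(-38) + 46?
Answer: -296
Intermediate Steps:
c(Y) = Y²
c(3)*(-38) + 46 = 3²*(-38) + 46 = 9*(-38) + 46 = -342 + 46 = -296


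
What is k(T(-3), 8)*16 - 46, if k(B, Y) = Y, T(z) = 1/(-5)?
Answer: 82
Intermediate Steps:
T(z) = -⅕
k(T(-3), 8)*16 - 46 = 8*16 - 46 = 128 - 46 = 82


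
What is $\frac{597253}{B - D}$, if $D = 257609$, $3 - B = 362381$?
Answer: $- \frac{597253}{619987} \approx -0.96333$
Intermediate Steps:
$B = -362378$ ($B = 3 - 362381 = -362378$)
$\frac{597253}{B - D} = \frac{597253}{-362378 - 257609} = \frac{597253}{-619987} = 597253 \left(- \frac{1}{619987}\right) = - \frac{597253}{619987}$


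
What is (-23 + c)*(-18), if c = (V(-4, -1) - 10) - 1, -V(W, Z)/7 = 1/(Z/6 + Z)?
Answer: 504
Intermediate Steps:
V(W, Z) = -6/Z (V(W, Z) = -7/(Z/6 + Z) = -7*6/(7*Z) = -6/Z)
c = -5 (c = (-6/(-1) - 10) - 1 = (-6*(-1) - 10) - 1 = (6 - 10) - 1 = -4 - 1 = -5)
(-23 + c)*(-18) = (-23 - 5)*(-18) = -28*(-18) = 504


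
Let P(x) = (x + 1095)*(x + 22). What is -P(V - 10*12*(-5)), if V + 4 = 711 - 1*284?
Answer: -2213310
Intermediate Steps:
V = 423 (V = -4 + (711 - 1*284) = -4 + (711 - 284) = -4 + 427 = 423)
P(x) = (22 + x)*(1095 + x) (P(x) = (1095 + x)*(22 + x) = (22 + x)*(1095 + x))
-P(V - 10*12*(-5)) = -(24090 + (423 - 10*12*(-5))² + 1117*(423 - 10*12*(-5))) = -(24090 + (423 - 120*(-5))² + 1117*(423 - 120*(-5))) = -(24090 + (423 + 600)² + 1117*(423 + 600)) = -(24090 + 1023² + 1117*1023) = -(24090 + 1046529 + 1142691) = -1*2213310 = -2213310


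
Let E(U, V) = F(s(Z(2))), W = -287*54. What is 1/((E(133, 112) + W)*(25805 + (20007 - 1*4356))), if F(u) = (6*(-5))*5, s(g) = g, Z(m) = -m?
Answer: -1/648703488 ≈ -1.5415e-9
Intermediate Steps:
W = -15498
F(u) = -150 (F(u) = -30*5 = -150)
E(U, V) = -150
1/((E(133, 112) + W)*(25805 + (20007 - 1*4356))) = 1/((-150 - 15498)*(25805 + (20007 - 1*4356))) = 1/(-15648*(25805 + (20007 - 4356))) = 1/(-15648*(25805 + 15651)) = 1/(-15648*41456) = 1/(-648703488) = -1/648703488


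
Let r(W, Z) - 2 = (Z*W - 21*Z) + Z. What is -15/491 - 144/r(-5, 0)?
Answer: -35367/491 ≈ -72.031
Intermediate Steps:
r(W, Z) = 2 - 20*Z + W*Z (r(W, Z) = 2 + ((Z*W - 21*Z) + Z) = 2 + ((W*Z - 21*Z) + Z) = 2 + ((-21*Z + W*Z) + Z) = 2 + (-20*Z + W*Z) = 2 - 20*Z + W*Z)
-15/491 - 144/r(-5, 0) = -15/491 - 144/(2 - 20*0 - 5*0) = -15*1/491 - 144/(2 + 0 + 0) = -15/491 - 144/2 = -15/491 - 144*1/2 = -15/491 - 72 = -35367/491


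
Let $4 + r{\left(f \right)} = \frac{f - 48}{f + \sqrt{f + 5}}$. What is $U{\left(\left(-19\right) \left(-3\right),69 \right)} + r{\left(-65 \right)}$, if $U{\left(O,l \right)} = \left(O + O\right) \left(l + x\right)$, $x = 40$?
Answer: $\frac{10647123}{857} + \frac{226 i \sqrt{15}}{4285} \approx 12424.0 + 0.20427 i$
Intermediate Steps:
$U{\left(O,l \right)} = 2 O \left(40 + l\right)$ ($U{\left(O,l \right)} = \left(O + O\right) \left(l + 40\right) = 2 O \left(40 + l\right)$)
$r{\left(f \right)} = -4 + \frac{-48 + f}{f + \sqrt{5 + f}}$ ($r{\left(f \right)} = -4 + \frac{f - 48}{f + \sqrt{f + 5}} = -4 + \frac{-48 + f}{f + \sqrt{5 + f}}$)
$U{\left(\left(-19\right) \left(-3\right),69 \right)} + r{\left(-65 \right)} = 2 \left(\left(-19\right) \left(-3\right)\right) \left(40 + 69\right) + \frac{-48 - 4 \sqrt{5 - 65} - -195}{-65 + \sqrt{5 - 65}} = 2 \cdot 57 \cdot 109 + \frac{-48 - 4 \sqrt{-60} + 195}{-65 + \sqrt{-60}} = 12426 + \frac{-48 - 4 \cdot 2 i \sqrt{15} + 195}{-65 + 2 i \sqrt{15}} = 12426 + \frac{-48 - 8 i \sqrt{15} + 195}{-65 + 2 i \sqrt{15}} = 12426 + \frac{147 - 8 i \sqrt{15}}{-65 + 2 i \sqrt{15}}$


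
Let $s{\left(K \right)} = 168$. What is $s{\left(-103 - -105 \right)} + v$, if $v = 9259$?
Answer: $9427$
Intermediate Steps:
$s{\left(-103 - -105 \right)} + v = 168 + 9259 = 9427$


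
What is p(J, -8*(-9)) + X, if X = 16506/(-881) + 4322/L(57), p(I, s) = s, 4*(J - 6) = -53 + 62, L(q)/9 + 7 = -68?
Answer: 27867368/594675 ≈ 46.862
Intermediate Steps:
L(q) = -675 (L(q) = -63 + 9*(-68) = -63 - 612 = -675)
J = 33/4 (J = 6 + (-53 + 62)/4 = 6 + (¼)*9 = 6 + 9/4 = 33/4 ≈ 8.2500)
X = -14949232/594675 (X = 16506/(-881) + 4322/(-675) = 16506*(-1/881) + 4322*(-1/675) = -16506/881 - 4322/675 = -14949232/594675 ≈ -25.138)
p(J, -8*(-9)) + X = -8*(-9) - 14949232/594675 = 72 - 14949232/594675 = 27867368/594675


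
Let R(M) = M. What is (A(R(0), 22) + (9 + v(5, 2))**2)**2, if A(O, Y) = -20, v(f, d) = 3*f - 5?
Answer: 116281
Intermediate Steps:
v(f, d) = -5 + 3*f
(A(R(0), 22) + (9 + v(5, 2))**2)**2 = (-20 + (9 + (-5 + 3*5))**2)**2 = (-20 + (9 + (-5 + 15))**2)**2 = (-20 + (9 + 10)**2)**2 = (-20 + 19**2)**2 = (-20 + 361)**2 = 341**2 = 116281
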